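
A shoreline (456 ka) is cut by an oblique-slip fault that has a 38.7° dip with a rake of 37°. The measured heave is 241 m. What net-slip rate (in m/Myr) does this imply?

dip-slip = heave / cos(dip) = 241 / cos(38.7°) = 308.8 m
net slip = dip-slip / sin(rake) = 308.8 / sin(37°) = 513.1 m
rate = 513.1 m / 456 ka = 0.00113 m/yr = 1130 m/Myr

1130 m/Myr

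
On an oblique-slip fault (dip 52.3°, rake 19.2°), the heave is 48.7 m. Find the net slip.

dip-slip = heave / cos(dip) = 48.7 / cos(52.3°) = 79.64 m
net slip = dip-slip / sin(rake) = 79.64 / sin(19.2°) = 242 m

242 m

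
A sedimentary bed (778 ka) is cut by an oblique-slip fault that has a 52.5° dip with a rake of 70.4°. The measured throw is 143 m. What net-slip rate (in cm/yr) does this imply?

dip-slip = throw / sin(dip) = 143 / sin(52.5°) = 180.2 m
net slip = dip-slip / sin(rake) = 180.2 / sin(70.4°) = 191.3 m
rate = 191.3 m / 778 ka = 0.000246 m/yr = 0.0246 cm/yr

0.0246 cm/yr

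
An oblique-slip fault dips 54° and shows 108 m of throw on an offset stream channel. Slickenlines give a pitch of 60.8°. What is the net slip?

dip-slip = throw / sin(dip) = 108 / sin(54°) = 133.5 m
net slip = dip-slip / sin(rake) = 133.5 / sin(60.8°) = 153 m

153 m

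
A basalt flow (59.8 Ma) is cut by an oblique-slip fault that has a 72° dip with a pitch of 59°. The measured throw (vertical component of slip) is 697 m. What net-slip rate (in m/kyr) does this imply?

dip-slip = throw / sin(dip) = 697 / sin(72°) = 732.9 m
net slip = dip-slip / sin(rake) = 732.9 / sin(59°) = 855 m
rate = 855 m / 59.8 Ma = 0.0000143 m/yr = 0.0143 m/kyr

0.0143 m/kyr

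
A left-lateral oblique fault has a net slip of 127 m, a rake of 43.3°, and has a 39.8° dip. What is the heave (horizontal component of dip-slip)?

66.9 m

dip-slip = net slip × sin(rake) = 127 m × sin(43.3°) = 87.10 m
heave = dip-slip × cos(dip) = 87.10 × cos(39.8°) = 66.9 m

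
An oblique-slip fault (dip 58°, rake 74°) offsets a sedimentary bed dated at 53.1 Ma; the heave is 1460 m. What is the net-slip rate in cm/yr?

0.00540 cm/yr

dip-slip = heave / cos(dip) = 1460 / cos(58°) = 2755 m
net slip = dip-slip / sin(rake) = 2755 / sin(74°) = 2866 m
rate = 2866 m / 53.1 Ma = 0.0000540 m/yr = 0.00540 cm/yr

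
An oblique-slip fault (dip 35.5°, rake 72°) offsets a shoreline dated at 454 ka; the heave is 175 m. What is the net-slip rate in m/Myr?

dip-slip = heave / cos(dip) = 175 / cos(35.5°) = 215 m
net slip = dip-slip / sin(rake) = 215 / sin(72°) = 226 m
rate = 226 m / 454 ka = 0.000498 m/yr = 498 m/Myr

498 m/Myr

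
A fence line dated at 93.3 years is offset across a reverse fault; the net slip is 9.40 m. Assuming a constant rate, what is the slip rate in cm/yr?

10.1 cm/yr

rate = 9.40 m / 93.3 years = 0.101 m/yr = 10.1 cm/yr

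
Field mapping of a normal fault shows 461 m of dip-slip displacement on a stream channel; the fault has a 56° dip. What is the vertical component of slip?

throw = dip-slip × sin(dip) = 461 m × sin(56°) = 382 m

382 m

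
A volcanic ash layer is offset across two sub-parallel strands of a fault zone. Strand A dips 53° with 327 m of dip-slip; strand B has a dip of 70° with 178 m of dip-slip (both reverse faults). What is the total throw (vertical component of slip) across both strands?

428 m

throw_A = 327 × sin(53°) = 261.2 m
throw_B = 178 × sin(70°) = 167.3 m
total = 261.2 + 167.3 = 428 m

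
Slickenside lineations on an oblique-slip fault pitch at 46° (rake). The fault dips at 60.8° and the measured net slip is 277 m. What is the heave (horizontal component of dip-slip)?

dip-slip = net slip × sin(rake) = 277 m × sin(46°) = 199.3 m
heave = dip-slip × cos(dip) = 199.3 × cos(60.8°) = 97.2 m

97.2 m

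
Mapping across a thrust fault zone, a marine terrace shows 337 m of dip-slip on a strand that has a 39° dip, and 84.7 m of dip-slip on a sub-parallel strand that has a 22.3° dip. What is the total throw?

throw_A = 337 × sin(39°) = 212.1 m
throw_B = 84.7 × sin(22.3°) = 32.14 m
total = 212.1 + 32.14 = 244 m

244 m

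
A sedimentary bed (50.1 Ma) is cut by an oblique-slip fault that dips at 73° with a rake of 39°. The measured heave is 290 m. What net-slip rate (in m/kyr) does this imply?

dip-slip = heave / cos(dip) = 290 / cos(73°) = 991.9 m
net slip = dip-slip / sin(rake) = 991.9 / sin(39°) = 1576 m
rate = 1576 m / 50.1 Ma = 0.0000315 m/yr = 0.0315 m/kyr

0.0315 m/kyr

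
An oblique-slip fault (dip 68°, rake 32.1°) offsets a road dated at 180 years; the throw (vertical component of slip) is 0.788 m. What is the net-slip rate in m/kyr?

8.89 m/kyr

dip-slip = throw / sin(dip) = 0.788 / sin(68°) = 0.8499 m
net slip = dip-slip / sin(rake) = 0.8499 / sin(32.1°) = 1.599 m
rate = 1.599 m / 180 years = 0.00889 m/yr = 8.89 m/kyr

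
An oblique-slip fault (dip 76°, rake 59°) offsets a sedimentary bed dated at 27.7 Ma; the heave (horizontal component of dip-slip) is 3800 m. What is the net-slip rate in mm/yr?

0.662 mm/yr

dip-slip = heave / cos(dip) = 3800 / cos(76°) = 15710 m
net slip = dip-slip / sin(rake) = 15710 / sin(59°) = 18320 m
rate = 18320 m / 27.7 Ma = 0.000662 m/yr = 0.662 mm/yr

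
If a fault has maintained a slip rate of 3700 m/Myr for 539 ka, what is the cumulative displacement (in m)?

slip = rate × time = 3700 m/Myr × 539 ka = 1990 m

1990 m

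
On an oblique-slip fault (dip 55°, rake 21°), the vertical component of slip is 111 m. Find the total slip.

dip-slip = throw / sin(dip) = 111 / sin(55°) = 135.5 m
net slip = dip-slip / sin(rake) = 135.5 / sin(21°) = 378 m

378 m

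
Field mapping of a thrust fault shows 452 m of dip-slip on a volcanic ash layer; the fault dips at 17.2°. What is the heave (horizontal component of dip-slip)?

heave = dip-slip × cos(dip) = 452 m × cos(17.2°) = 432 m

432 m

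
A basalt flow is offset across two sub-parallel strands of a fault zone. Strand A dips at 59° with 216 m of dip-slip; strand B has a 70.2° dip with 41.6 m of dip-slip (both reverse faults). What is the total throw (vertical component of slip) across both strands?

224 m

throw_A = 216 × sin(59°) = 185.1 m
throw_B = 41.6 × sin(70.2°) = 39.14 m
total = 185.1 + 39.14 = 224 m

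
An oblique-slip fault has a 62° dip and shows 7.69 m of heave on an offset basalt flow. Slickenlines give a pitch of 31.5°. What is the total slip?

31.3 m

dip-slip = heave / cos(dip) = 7.69 / cos(62°) = 16.38 m
net slip = dip-slip / sin(rake) = 16.38 / sin(31.5°) = 31.3 m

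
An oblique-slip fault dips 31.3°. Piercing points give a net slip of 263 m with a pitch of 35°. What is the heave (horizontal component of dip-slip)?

dip-slip = net slip × sin(rake) = 263 m × sin(35°) = 150.9 m
heave = dip-slip × cos(dip) = 150.9 × cos(31.3°) = 129 m

129 m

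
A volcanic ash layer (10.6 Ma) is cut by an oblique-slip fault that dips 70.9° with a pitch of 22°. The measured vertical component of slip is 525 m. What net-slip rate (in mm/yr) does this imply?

dip-slip = throw / sin(dip) = 525 / sin(70.9°) = 555.6 m
net slip = dip-slip / sin(rake) = 555.6 / sin(22°) = 1483 m
rate = 1483 m / 10.6 Ma = 0.000140 m/yr = 0.140 mm/yr

0.140 mm/yr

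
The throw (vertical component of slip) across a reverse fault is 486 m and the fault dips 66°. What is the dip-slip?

532 m

dip-slip = throw / sin(dip) = 486 / sin(66°) = 532 m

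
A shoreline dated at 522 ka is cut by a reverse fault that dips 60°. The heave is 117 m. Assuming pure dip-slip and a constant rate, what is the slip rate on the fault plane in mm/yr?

dip-slip = heave / cos(dip) = 117 m / cos(60°) = 234 m
rate = 234 m / 522 ka = 0.000448 m/yr = 0.448 mm/yr

0.448 mm/yr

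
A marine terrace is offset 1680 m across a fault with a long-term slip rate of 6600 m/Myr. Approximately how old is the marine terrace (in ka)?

255 ka

age = offset / rate = 1680 m / (6600 m/Myr) = 255000 yr = 255 ka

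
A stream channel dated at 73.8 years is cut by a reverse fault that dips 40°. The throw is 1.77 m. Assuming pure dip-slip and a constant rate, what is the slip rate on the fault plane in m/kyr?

37.3 m/kyr

dip-slip = throw / sin(dip) = 1.77 m / sin(40°) = 2.754 m
rate = 2.754 m / 73.8 years = 0.0373 m/yr = 37.3 m/kyr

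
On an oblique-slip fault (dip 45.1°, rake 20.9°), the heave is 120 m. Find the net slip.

dip-slip = heave / cos(dip) = 120 / cos(45.1°) = 170 m
net slip = dip-slip / sin(rake) = 170 / sin(20.9°) = 477 m

477 m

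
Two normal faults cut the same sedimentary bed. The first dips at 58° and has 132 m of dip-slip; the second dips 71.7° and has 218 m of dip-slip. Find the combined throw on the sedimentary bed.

throw_A = 132 × sin(58°) = 111.9 m
throw_B = 218 × sin(71.7°) = 207 m
total = 111.9 + 207 = 319 m

319 m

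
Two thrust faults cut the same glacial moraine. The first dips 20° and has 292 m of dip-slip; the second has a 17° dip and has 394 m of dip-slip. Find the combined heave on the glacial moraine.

heave_A = 292 × cos(20°) = 274.4 m
heave_B = 394 × cos(17°) = 376.8 m
total = 274.4 + 376.8 = 651 m

651 m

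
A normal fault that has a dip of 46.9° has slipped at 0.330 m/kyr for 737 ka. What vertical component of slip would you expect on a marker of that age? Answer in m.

dip-slip = rate × time = 0.330 m/kyr × 737 ka = 243.2 m
throw = dip-slip × sin(dip) = 243.2 × sin(46.9°) = 178 m

178 m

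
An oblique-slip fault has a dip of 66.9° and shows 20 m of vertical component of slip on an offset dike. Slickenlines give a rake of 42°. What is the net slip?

dip-slip = throw / sin(dip) = 20 / sin(66.9°) = 21.74 m
net slip = dip-slip / sin(rake) = 21.74 / sin(42°) = 32.5 m

32.5 m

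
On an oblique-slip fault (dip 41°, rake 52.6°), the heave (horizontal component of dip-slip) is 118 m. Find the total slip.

197 m

dip-slip = heave / cos(dip) = 118 / cos(41°) = 156.4 m
net slip = dip-slip / sin(rake) = 156.4 / sin(52.6°) = 197 m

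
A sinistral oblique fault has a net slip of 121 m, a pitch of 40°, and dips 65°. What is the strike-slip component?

strike-slip = net slip × cos(rake) = 121 m × cos(40°) = 92.7 m

92.7 m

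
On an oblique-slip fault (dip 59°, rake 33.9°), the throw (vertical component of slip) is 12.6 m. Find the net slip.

26.4 m

dip-slip = throw / sin(dip) = 12.6 / sin(59°) = 14.70 m
net slip = dip-slip / sin(rake) = 14.70 / sin(33.9°) = 26.4 m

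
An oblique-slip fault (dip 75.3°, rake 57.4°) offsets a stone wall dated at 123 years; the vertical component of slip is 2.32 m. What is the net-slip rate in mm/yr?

dip-slip = throw / sin(dip) = 2.32 / sin(75.3°) = 2.399 m
net slip = dip-slip / sin(rake) = 2.399 / sin(57.4°) = 2.847 m
rate = 2.847 m / 123 years = 0.0231 m/yr = 23.1 mm/yr

23.1 mm/yr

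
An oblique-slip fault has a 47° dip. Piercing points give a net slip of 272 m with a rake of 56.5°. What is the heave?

155 m

dip-slip = net slip × sin(rake) = 272 m × sin(56.5°) = 226.8 m
heave = dip-slip × cos(dip) = 226.8 × cos(47°) = 155 m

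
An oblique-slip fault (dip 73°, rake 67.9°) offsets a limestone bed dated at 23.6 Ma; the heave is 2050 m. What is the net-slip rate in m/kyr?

dip-slip = heave / cos(dip) = 2050 / cos(73°) = 7012 m
net slip = dip-slip / sin(rake) = 7012 / sin(67.9°) = 7568 m
rate = 7568 m / 23.6 Ma = 0.000321 m/yr = 0.321 m/kyr

0.321 m/kyr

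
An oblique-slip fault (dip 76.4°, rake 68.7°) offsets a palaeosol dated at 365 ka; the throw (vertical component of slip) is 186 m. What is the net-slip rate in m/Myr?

563 m/Myr

dip-slip = throw / sin(dip) = 186 / sin(76.4°) = 191.4 m
net slip = dip-slip / sin(rake) = 191.4 / sin(68.7°) = 205.4 m
rate = 205.4 m / 365 ka = 0.000563 m/yr = 563 m/Myr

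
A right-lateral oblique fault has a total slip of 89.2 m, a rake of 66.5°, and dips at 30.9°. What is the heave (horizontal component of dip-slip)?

70.2 m

dip-slip = net slip × sin(rake) = 89.2 m × sin(66.5°) = 81.80 m
heave = dip-slip × cos(dip) = 81.80 × cos(30.9°) = 70.2 m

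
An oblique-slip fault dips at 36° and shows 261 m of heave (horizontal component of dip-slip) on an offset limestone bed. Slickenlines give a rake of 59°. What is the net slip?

376 m

dip-slip = heave / cos(dip) = 261 / cos(36°) = 322.6 m
net slip = dip-slip / sin(rake) = 322.6 / sin(59°) = 376 m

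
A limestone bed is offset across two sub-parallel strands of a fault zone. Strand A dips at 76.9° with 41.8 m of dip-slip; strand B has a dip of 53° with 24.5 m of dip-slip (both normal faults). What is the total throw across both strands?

60.3 m

throw_A = 41.8 × sin(76.9°) = 40.71 m
throw_B = 24.5 × sin(53°) = 19.57 m
total = 40.71 + 19.57 = 60.3 m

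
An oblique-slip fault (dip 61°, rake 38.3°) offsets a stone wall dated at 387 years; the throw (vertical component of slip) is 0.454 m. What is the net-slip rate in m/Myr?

dip-slip = throw / sin(dip) = 0.454 / sin(61°) = 0.5191 m
net slip = dip-slip / sin(rake) = 0.5191 / sin(38.3°) = 0.8375 m
rate = 0.8375 m / 387 years = 0.00216 m/yr = 2160 m/Myr

2160 m/Myr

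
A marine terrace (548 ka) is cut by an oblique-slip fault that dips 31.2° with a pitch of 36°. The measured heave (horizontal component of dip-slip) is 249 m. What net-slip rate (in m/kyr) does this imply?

dip-slip = heave / cos(dip) = 249 / cos(31.2°) = 291.1 m
net slip = dip-slip / sin(rake) = 291.1 / sin(36°) = 495.3 m
rate = 495.3 m / 548 ka = 0.000904 m/yr = 0.904 m/kyr

0.904 m/kyr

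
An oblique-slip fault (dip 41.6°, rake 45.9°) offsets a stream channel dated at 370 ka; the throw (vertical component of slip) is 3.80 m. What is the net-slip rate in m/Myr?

dip-slip = throw / sin(dip) = 3.80 / sin(41.6°) = 5.724 m
net slip = dip-slip / sin(rake) = 5.724 / sin(45.9°) = 7.970 m
rate = 7.970 m / 370 ka = 0.0000215 m/yr = 21.5 m/Myr

21.5 m/Myr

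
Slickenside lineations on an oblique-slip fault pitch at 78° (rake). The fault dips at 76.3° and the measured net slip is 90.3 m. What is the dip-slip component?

88.3 m

dip-slip = net slip × sin(rake) = 90.3 m × sin(78°) = 88.3 m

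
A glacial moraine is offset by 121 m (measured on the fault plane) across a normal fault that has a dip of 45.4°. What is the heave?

85 m

heave = dip-slip × cos(dip) = 121 m × cos(45.4°) = 85 m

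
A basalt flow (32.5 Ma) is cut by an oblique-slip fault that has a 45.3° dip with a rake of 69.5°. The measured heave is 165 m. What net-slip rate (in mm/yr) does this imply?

0.00771 mm/yr

dip-slip = heave / cos(dip) = 165 / cos(45.3°) = 234.6 m
net slip = dip-slip / sin(rake) = 234.6 / sin(69.5°) = 250.4 m
rate = 250.4 m / 32.5 Ma = 0.00000771 m/yr = 0.00771 mm/yr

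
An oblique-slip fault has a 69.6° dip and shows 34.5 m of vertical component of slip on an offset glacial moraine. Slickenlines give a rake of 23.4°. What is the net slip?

92.7 m

dip-slip = throw / sin(dip) = 34.5 / sin(69.6°) = 36.81 m
net slip = dip-slip / sin(rake) = 36.81 / sin(23.4°) = 92.7 m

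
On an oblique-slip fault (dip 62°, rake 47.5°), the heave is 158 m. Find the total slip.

dip-slip = heave / cos(dip) = 158 / cos(62°) = 336.5 m
net slip = dip-slip / sin(rake) = 336.5 / sin(47.5°) = 456 m

456 m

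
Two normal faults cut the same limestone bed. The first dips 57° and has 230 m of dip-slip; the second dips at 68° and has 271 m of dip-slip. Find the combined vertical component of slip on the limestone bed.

throw_A = 230 × sin(57°) = 192.9 m
throw_B = 271 × sin(68°) = 251.3 m
total = 192.9 + 251.3 = 444 m

444 m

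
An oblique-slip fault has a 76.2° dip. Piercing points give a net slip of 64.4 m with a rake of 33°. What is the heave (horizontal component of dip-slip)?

8.37 m

dip-slip = net slip × sin(rake) = 64.4 m × sin(33°) = 35.07 m
heave = dip-slip × cos(dip) = 35.07 × cos(76.2°) = 8.37 m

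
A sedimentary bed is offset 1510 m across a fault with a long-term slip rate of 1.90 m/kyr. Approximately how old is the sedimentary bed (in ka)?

age = offset / rate = 1510 m / (1.90 m/kyr) = 795000 yr = 795 ka

795 ka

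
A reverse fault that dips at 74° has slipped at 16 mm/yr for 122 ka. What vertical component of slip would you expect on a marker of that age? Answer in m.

dip-slip = rate × time = 16 mm/yr × 122 ka = 1952 m
throw = dip-slip × sin(dip) = 1952 × sin(74°) = 1880 m

1880 m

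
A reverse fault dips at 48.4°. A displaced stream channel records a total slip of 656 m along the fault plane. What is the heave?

heave = dip-slip × cos(dip) = 656 m × cos(48.4°) = 436 m

436 m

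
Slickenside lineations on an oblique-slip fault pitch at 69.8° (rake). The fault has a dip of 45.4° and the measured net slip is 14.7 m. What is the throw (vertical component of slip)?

dip-slip = net slip × sin(rake) = 14.7 m × sin(69.8°) = 13.80 m
throw = dip-slip × sin(dip) = 13.80 × sin(45.4°) = 9.82 m

9.82 m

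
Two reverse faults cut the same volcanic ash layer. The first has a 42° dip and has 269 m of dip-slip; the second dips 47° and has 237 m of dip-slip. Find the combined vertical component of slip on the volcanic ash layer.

353 m

throw_A = 269 × sin(42°) = 180 m
throw_B = 237 × sin(47°) = 173.3 m
total = 180 + 173.3 = 353 m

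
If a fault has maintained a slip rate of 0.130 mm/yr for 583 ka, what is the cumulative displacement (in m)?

slip = rate × time = 0.130 mm/yr × 583 ka = 75.8 m

75.8 m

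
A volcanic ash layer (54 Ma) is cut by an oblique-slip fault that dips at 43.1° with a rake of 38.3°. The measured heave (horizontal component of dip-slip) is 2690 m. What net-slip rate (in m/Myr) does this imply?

110 m/Myr

dip-slip = heave / cos(dip) = 2690 / cos(43.1°) = 3684 m
net slip = dip-slip / sin(rake) = 3684 / sin(38.3°) = 5944 m
rate = 5944 m / 54 Ma = 0.000110 m/yr = 110 m/Myr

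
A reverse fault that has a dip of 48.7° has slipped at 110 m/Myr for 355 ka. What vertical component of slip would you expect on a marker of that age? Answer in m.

29.3 m

dip-slip = rate × time = 110 m/Myr × 355 ka = 39.05 m
throw = dip-slip × sin(dip) = 39.05 × sin(48.7°) = 29.3 m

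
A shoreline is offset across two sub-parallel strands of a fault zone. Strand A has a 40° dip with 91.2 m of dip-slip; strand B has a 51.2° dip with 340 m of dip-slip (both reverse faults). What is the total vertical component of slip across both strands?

324 m

throw_A = 91.2 × sin(40°) = 58.62 m
throw_B = 340 × sin(51.2°) = 265 m
total = 58.62 + 265 = 324 m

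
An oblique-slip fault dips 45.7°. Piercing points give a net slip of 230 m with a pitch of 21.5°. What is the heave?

58.9 m

dip-slip = net slip × sin(rake) = 230 m × sin(21.5°) = 84.30 m
heave = dip-slip × cos(dip) = 84.30 × cos(45.7°) = 58.9 m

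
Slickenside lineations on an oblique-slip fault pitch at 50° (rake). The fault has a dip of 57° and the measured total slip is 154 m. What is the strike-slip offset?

strike-slip = net slip × cos(rake) = 154 m × cos(50°) = 99 m

99 m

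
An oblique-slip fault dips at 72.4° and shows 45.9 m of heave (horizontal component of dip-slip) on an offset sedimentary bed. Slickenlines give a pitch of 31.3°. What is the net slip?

292 m

dip-slip = heave / cos(dip) = 45.9 / cos(72.4°) = 151.8 m
net slip = dip-slip / sin(rake) = 151.8 / sin(31.3°) = 292 m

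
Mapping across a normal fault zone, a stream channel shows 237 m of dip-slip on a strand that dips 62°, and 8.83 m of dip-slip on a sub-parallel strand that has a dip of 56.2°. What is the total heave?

116 m

heave_A = 237 × cos(62°) = 111.3 m
heave_B = 8.83 × cos(56.2°) = 4.912 m
total = 111.3 + 4.912 = 116 m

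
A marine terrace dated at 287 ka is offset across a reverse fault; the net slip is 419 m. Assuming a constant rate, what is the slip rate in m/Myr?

rate = 419 m / 287 ka = 0.00146 m/yr = 1460 m/Myr

1460 m/Myr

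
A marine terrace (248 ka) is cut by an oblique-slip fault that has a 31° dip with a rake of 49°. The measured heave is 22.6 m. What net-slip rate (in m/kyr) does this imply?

dip-slip = heave / cos(dip) = 22.6 / cos(31°) = 26.37 m
net slip = dip-slip / sin(rake) = 26.37 / sin(49°) = 34.94 m
rate = 34.94 m / 248 ka = 0.000141 m/yr = 0.141 m/kyr

0.141 m/kyr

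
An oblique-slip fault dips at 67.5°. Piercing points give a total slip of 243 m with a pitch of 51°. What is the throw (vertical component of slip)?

174 m

dip-slip = net slip × sin(rake) = 243 m × sin(51°) = 188.8 m
throw = dip-slip × sin(dip) = 188.8 × sin(67.5°) = 174 m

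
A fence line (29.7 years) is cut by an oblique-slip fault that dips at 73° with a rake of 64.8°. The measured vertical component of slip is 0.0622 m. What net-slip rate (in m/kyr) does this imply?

dip-slip = throw / sin(dip) = 0.0622 / sin(73°) = 0.06504 m
net slip = dip-slip / sin(rake) = 0.06504 / sin(64.8°) = 0.07188 m
rate = 0.07188 m / 29.7 years = 0.00242 m/yr = 2.42 m/kyr

2.42 m/kyr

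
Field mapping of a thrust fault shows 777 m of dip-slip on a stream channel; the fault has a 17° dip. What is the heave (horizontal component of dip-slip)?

743 m

heave = dip-slip × cos(dip) = 777 m × cos(17°) = 743 m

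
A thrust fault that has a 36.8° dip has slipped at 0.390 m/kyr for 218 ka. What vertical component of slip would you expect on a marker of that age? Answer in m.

dip-slip = rate × time = 0.390 m/kyr × 218 ka = 85.02 m
throw = dip-slip × sin(dip) = 85.02 × sin(36.8°) = 50.9 m

50.9 m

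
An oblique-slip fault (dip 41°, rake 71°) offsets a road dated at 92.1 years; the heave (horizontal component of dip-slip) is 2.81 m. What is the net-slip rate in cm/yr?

4.28 cm/yr

dip-slip = heave / cos(dip) = 2.81 / cos(41°) = 3.723 m
net slip = dip-slip / sin(rake) = 3.723 / sin(71°) = 3.938 m
rate = 3.938 m / 92.1 years = 0.0428 m/yr = 4.28 cm/yr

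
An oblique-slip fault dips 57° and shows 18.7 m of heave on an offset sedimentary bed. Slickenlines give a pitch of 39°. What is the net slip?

54.6 m

dip-slip = heave / cos(dip) = 18.7 / cos(57°) = 34.33 m
net slip = dip-slip / sin(rake) = 34.33 / sin(39°) = 54.6 m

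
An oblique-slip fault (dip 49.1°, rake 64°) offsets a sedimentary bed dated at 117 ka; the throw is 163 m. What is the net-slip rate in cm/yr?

0.205 cm/yr

dip-slip = throw / sin(dip) = 163 / sin(49.1°) = 215.7 m
net slip = dip-slip / sin(rake) = 215.7 / sin(64°) = 239.9 m
rate = 239.9 m / 117 ka = 0.00205 m/yr = 0.205 cm/yr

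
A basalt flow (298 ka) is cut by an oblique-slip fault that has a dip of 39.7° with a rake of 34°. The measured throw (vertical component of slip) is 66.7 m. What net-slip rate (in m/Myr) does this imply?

dip-slip = throw / sin(dip) = 66.7 / sin(39.7°) = 104.4 m
net slip = dip-slip / sin(rake) = 104.4 / sin(34°) = 186.7 m
rate = 186.7 m / 298 ka = 0.000627 m/yr = 627 m/Myr

627 m/Myr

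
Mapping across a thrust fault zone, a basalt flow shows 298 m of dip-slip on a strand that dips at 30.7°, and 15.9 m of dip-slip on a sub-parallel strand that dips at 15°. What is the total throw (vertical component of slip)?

throw_A = 298 × sin(30.7°) = 152.1 m
throw_B = 15.9 × sin(15°) = 4.115 m
total = 152.1 + 4.115 = 156 m

156 m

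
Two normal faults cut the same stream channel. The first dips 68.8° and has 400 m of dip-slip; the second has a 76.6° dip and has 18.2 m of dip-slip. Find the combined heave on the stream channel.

149 m

heave_A = 400 × cos(68.8°) = 144.6 m
heave_B = 18.2 × cos(76.6°) = 4.218 m
total = 144.6 + 4.218 = 149 m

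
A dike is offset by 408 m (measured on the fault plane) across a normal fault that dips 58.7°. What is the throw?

throw = dip-slip × sin(dip) = 408 m × sin(58.7°) = 349 m

349 m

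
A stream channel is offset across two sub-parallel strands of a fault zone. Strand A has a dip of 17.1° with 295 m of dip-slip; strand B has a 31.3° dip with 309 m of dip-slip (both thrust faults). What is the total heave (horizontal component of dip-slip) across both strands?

546 m

heave_A = 295 × cos(17.1°) = 282 m
heave_B = 309 × cos(31.3°) = 264 m
total = 282 + 264 = 546 m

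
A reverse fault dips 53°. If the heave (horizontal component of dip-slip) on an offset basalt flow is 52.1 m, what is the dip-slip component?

dip-slip = heave / cos(dip) = 52.1 / cos(53°) = 86.6 m

86.6 m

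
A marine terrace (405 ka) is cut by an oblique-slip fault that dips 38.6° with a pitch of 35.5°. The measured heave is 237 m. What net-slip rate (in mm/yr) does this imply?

1.29 mm/yr

dip-slip = heave / cos(dip) = 237 / cos(38.6°) = 303.3 m
net slip = dip-slip / sin(rake) = 303.3 / sin(35.5°) = 522.2 m
rate = 522.2 m / 405 ka = 0.00129 m/yr = 1.29 mm/yr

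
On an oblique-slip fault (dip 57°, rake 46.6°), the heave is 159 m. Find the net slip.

dip-slip = heave / cos(dip) = 159 / cos(57°) = 291.9 m
net slip = dip-slip / sin(rake) = 291.9 / sin(46.6°) = 402 m

402 m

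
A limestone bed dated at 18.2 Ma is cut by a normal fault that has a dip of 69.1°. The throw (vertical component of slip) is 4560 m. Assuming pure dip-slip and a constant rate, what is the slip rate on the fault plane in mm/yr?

0.268 mm/yr

dip-slip = throw / sin(dip) = 4560 m / sin(69.1°) = 4881 m
rate = 4881 m / 18.2 Ma = 0.000268 m/yr = 0.268 mm/yr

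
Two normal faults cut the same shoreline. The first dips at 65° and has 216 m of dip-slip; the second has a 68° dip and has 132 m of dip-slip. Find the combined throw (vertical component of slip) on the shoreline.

throw_A = 216 × sin(65°) = 195.8 m
throw_B = 132 × sin(68°) = 122.4 m
total = 195.8 + 122.4 = 318 m

318 m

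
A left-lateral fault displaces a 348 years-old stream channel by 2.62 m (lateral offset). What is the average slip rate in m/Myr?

rate = 2.62 m / 348 years = 0.00753 m/yr = 7530 m/Myr

7530 m/Myr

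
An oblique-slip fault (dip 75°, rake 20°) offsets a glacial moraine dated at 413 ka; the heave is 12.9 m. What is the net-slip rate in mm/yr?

dip-slip = heave / cos(dip) = 12.9 / cos(75°) = 49.84 m
net slip = dip-slip / sin(rake) = 49.84 / sin(20°) = 145.7 m
rate = 145.7 m / 413 ka = 0.000353 m/yr = 0.353 mm/yr

0.353 mm/yr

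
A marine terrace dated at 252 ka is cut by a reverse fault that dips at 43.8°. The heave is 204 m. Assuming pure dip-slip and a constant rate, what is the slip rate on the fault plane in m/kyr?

1.12 m/kyr

dip-slip = heave / cos(dip) = 204 m / cos(43.8°) = 282.6 m
rate = 282.6 m / 252 ka = 0.00112 m/yr = 1.12 m/kyr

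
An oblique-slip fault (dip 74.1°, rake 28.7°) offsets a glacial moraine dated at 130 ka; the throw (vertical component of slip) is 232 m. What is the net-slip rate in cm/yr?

dip-slip = throw / sin(dip) = 232 / sin(74.1°) = 241.2 m
net slip = dip-slip / sin(rake) = 241.2 / sin(28.7°) = 502.3 m
rate = 502.3 m / 130 ka = 0.00386 m/yr = 0.386 cm/yr

0.386 cm/yr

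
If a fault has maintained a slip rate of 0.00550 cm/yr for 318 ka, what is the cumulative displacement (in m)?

17.5 m

slip = rate × time = 0.00550 cm/yr × 318 ka = 17.5 m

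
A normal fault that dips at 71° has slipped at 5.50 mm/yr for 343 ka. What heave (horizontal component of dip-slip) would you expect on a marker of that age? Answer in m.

dip-slip = rate × time = 5.50 mm/yr × 343 ka = 1886 m
heave = dip-slip × cos(dip) = 1886 × cos(71°) = 614 m

614 m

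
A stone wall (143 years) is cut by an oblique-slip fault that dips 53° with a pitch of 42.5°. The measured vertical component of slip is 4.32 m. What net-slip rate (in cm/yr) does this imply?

5.60 cm/yr

dip-slip = throw / sin(dip) = 4.32 / sin(53°) = 5.409 m
net slip = dip-slip / sin(rake) = 5.409 / sin(42.5°) = 8.007 m
rate = 8.007 m / 143 years = 0.0560 m/yr = 5.60 cm/yr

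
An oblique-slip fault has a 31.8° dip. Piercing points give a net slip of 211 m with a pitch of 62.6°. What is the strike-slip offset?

strike-slip = net slip × cos(rake) = 211 m × cos(62.6°) = 97.1 m

97.1 m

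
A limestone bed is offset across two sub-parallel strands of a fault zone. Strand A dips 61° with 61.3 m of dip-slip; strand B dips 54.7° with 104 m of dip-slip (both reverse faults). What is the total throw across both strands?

138 m

throw_A = 61.3 × sin(61°) = 53.61 m
throw_B = 104 × sin(54.7°) = 84.88 m
total = 53.61 + 84.88 = 138 m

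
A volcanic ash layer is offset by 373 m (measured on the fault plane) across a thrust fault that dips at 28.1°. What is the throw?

176 m

throw = dip-slip × sin(dip) = 373 m × sin(28.1°) = 176 m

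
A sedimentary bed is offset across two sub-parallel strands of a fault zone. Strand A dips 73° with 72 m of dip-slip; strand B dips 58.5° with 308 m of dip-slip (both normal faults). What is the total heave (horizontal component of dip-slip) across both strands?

182 m

heave_A = 72 × cos(73°) = 21.05 m
heave_B = 308 × cos(58.5°) = 160.9 m
total = 21.05 + 160.9 = 182 m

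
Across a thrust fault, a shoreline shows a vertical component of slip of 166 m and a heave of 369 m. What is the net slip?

405 m

net slip = √(throw² + heave²) = √(166² + 369²) = 405 m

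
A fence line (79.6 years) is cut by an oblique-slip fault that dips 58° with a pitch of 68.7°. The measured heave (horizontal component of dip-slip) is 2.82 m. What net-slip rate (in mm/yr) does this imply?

dip-slip = heave / cos(dip) = 2.82 / cos(58°) = 5.322 m
net slip = dip-slip / sin(rake) = 5.322 / sin(68.7°) = 5.712 m
rate = 5.712 m / 79.6 years = 0.0718 m/yr = 71.8 mm/yr

71.8 mm/yr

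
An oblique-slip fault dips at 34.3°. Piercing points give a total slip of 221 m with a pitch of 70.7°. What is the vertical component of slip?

118 m

dip-slip = net slip × sin(rake) = 221 m × sin(70.7°) = 208.6 m
throw = dip-slip × sin(dip) = 208.6 × sin(34.3°) = 118 m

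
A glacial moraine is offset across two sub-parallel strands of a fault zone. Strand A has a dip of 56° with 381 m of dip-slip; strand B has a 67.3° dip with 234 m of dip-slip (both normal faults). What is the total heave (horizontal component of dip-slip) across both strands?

heave_A = 381 × cos(56°) = 213.1 m
heave_B = 234 × cos(67.3°) = 90.30 m
total = 213.1 + 90.30 = 303 m

303 m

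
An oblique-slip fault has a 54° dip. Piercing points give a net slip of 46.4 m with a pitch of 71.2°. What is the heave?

25.8 m

dip-slip = net slip × sin(rake) = 46.4 m × sin(71.2°) = 43.92 m
heave = dip-slip × cos(dip) = 43.92 × cos(54°) = 25.8 m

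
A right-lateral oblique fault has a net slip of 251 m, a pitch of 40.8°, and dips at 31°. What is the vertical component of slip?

dip-slip = net slip × sin(rake) = 251 m × sin(40.8°) = 164 m
throw = dip-slip × sin(dip) = 164 × sin(31°) = 84.5 m

84.5 m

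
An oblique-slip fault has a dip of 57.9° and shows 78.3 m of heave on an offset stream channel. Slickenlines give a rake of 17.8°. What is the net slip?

dip-slip = heave / cos(dip) = 78.3 / cos(57.9°) = 147.3 m
net slip = dip-slip / sin(rake) = 147.3 / sin(17.8°) = 482 m

482 m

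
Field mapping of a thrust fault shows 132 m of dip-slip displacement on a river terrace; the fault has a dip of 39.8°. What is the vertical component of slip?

throw = dip-slip × sin(dip) = 132 m × sin(39.8°) = 84.5 m

84.5 m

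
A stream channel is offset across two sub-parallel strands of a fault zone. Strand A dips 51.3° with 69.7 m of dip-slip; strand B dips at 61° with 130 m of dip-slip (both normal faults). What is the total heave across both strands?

107 m

heave_A = 69.7 × cos(51.3°) = 43.58 m
heave_B = 130 × cos(61°) = 63.03 m
total = 43.58 + 63.03 = 107 m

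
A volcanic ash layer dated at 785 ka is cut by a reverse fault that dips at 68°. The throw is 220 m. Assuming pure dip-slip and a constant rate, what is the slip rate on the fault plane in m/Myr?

302 m/Myr

dip-slip = throw / sin(dip) = 220 m / sin(68°) = 237.3 m
rate = 237.3 m / 785 ka = 0.000302 m/yr = 302 m/Myr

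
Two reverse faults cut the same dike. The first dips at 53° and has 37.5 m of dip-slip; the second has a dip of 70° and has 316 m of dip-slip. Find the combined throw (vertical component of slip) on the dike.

throw_A = 37.5 × sin(53°) = 29.95 m
throw_B = 316 × sin(70°) = 296.9 m
total = 29.95 + 296.9 = 327 m

327 m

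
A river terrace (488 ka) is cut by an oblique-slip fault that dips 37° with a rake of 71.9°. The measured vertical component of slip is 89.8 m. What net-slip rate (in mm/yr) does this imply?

0.322 mm/yr

dip-slip = throw / sin(dip) = 89.8 / sin(37°) = 149.2 m
net slip = dip-slip / sin(rake) = 149.2 / sin(71.9°) = 157 m
rate = 157 m / 488 ka = 0.000322 m/yr = 0.322 mm/yr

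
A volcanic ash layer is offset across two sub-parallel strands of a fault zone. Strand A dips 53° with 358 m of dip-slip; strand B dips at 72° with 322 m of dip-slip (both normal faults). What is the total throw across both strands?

592 m

throw_A = 358 × sin(53°) = 285.9 m
throw_B = 322 × sin(72°) = 306.2 m
total = 285.9 + 306.2 = 592 m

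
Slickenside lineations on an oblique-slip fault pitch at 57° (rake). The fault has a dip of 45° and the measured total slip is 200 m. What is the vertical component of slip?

119 m

dip-slip = net slip × sin(rake) = 200 m × sin(57°) = 167.7 m
throw = dip-slip × sin(dip) = 167.7 × sin(45°) = 119 m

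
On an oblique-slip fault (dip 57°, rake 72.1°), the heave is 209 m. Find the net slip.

403 m

dip-slip = heave / cos(dip) = 209 / cos(57°) = 383.7 m
net slip = dip-slip / sin(rake) = 383.7 / sin(72.1°) = 403 m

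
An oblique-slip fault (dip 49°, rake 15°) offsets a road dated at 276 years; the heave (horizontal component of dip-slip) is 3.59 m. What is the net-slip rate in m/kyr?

dip-slip = heave / cos(dip) = 3.59 / cos(49°) = 5.472 m
net slip = dip-slip / sin(rake) = 5.472 / sin(15°) = 21.14 m
rate = 21.14 m / 276 years = 0.0766 m/yr = 76.6 m/kyr

76.6 m/kyr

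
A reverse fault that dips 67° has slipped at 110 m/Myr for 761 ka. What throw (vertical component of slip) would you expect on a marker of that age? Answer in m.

dip-slip = rate × time = 110 m/Myr × 761 ka = 83.71 m
throw = dip-slip × sin(dip) = 83.71 × sin(67°) = 77.1 m

77.1 m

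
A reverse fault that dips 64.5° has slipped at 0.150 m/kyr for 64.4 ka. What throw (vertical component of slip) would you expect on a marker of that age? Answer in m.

8.72 m

dip-slip = rate × time = 0.150 m/kyr × 64.4 ka = 9.660 m
throw = dip-slip × sin(dip) = 9.660 × sin(64.5°) = 8.72 m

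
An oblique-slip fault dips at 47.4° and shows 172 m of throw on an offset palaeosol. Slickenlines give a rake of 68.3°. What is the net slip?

dip-slip = throw / sin(dip) = 172 / sin(47.4°) = 233.7 m
net slip = dip-slip / sin(rake) = 233.7 / sin(68.3°) = 251 m

251 m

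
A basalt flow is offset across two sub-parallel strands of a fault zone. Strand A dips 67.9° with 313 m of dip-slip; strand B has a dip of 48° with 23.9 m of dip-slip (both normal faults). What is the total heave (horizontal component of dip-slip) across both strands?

heave_A = 313 × cos(67.9°) = 117.8 m
heave_B = 23.9 × cos(48°) = 15.99 m
total = 117.8 + 15.99 = 134 m

134 m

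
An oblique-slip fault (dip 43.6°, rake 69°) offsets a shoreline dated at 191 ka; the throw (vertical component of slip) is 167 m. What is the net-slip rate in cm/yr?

dip-slip = throw / sin(dip) = 167 / sin(43.6°) = 242.2 m
net slip = dip-slip / sin(rake) = 242.2 / sin(69°) = 259.4 m
rate = 259.4 m / 191 ka = 0.00136 m/yr = 0.136 cm/yr

0.136 cm/yr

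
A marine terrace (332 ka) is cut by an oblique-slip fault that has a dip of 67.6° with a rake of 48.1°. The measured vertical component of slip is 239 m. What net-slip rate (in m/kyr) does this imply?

1.05 m/kyr

dip-slip = throw / sin(dip) = 239 / sin(67.6°) = 258.5 m
net slip = dip-slip / sin(rake) = 258.5 / sin(48.1°) = 347.3 m
rate = 347.3 m / 332 ka = 0.00105 m/yr = 1.05 m/kyr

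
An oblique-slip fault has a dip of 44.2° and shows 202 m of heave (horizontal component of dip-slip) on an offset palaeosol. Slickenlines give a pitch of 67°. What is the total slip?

dip-slip = heave / cos(dip) = 202 / cos(44.2°) = 281.8 m
net slip = dip-slip / sin(rake) = 281.8 / sin(67°) = 306 m

306 m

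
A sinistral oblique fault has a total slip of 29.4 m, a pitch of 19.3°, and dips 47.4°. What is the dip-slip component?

9.72 m

dip-slip = net slip × sin(rake) = 29.4 m × sin(19.3°) = 9.72 m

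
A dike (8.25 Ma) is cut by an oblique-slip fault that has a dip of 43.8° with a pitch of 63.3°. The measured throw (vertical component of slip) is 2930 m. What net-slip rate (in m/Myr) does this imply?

574 m/Myr

dip-slip = throw / sin(dip) = 2930 / sin(43.8°) = 4233 m
net slip = dip-slip / sin(rake) = 4233 / sin(63.3°) = 4738 m
rate = 4738 m / 8.25 Ma = 0.000574 m/yr = 574 m/Myr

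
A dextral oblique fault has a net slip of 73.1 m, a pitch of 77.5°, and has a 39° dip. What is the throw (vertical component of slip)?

44.9 m

dip-slip = net slip × sin(rake) = 73.1 m × sin(77.5°) = 71.37 m
throw = dip-slip × sin(dip) = 71.37 × sin(39°) = 44.9 m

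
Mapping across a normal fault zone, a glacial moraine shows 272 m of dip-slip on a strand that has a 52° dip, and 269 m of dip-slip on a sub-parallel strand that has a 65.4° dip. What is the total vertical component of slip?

throw_A = 272 × sin(52°) = 214.3 m
throw_B = 269 × sin(65.4°) = 244.6 m
total = 214.3 + 244.6 = 459 m

459 m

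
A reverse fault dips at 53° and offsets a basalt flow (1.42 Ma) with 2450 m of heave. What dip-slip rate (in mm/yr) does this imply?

2.87 mm/yr

dip-slip = heave / cos(dip) = 2450 m / cos(53°) = 4071 m
rate = 4071 m / 1.42 Ma = 0.00287 m/yr = 2.87 mm/yr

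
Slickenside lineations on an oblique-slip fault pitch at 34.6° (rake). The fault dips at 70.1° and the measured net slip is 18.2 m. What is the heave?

3.52 m

dip-slip = net slip × sin(rake) = 18.2 m × sin(34.6°) = 10.33 m
heave = dip-slip × cos(dip) = 10.33 × cos(70.1°) = 3.52 m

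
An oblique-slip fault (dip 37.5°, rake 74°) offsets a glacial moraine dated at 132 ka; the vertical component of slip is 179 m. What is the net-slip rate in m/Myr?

2320 m/Myr

dip-slip = throw / sin(dip) = 179 / sin(37.5°) = 294 m
net slip = dip-slip / sin(rake) = 294 / sin(74°) = 305.9 m
rate = 305.9 m / 132 ka = 0.00232 m/yr = 2320 m/Myr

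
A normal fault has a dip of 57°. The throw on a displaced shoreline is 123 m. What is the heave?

79.9 m

heave = throw / tan(dip) = 123 / tan(57°) = 79.9 m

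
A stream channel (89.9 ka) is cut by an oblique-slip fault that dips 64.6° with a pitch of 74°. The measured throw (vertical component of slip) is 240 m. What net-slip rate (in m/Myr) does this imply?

3070 m/Myr

dip-slip = throw / sin(dip) = 240 / sin(64.6°) = 265.7 m
net slip = dip-slip / sin(rake) = 265.7 / sin(74°) = 276.4 m
rate = 276.4 m / 89.9 ka = 0.00307 m/yr = 3070 m/Myr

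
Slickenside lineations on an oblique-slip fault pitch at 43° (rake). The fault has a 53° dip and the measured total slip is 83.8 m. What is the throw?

45.6 m

dip-slip = net slip × sin(rake) = 83.8 m × sin(43°) = 57.15 m
throw = dip-slip × sin(dip) = 57.15 × sin(53°) = 45.6 m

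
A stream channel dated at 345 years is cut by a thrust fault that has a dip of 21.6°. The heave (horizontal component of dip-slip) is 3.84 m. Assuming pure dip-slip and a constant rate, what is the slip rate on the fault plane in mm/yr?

dip-slip = heave / cos(dip) = 3.84 m / cos(21.6°) = 4.130 m
rate = 4.130 m / 345 years = 0.0120 m/yr = 12 mm/yr

12 mm/yr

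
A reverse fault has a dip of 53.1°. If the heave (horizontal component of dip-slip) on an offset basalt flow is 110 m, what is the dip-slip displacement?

183 m

dip-slip = heave / cos(dip) = 110 / cos(53.1°) = 183 m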